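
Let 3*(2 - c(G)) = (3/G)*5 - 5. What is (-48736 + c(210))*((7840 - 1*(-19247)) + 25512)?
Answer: -35885825547/14 ≈ -2.5633e+9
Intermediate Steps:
c(G) = 11/3 - 5/G (c(G) = 2 - ((3/G)*5 - 5)/3 = 2 - (15/G - 5)/3 = 2 - (-5 + 15/G)/3 = 2 + (5/3 - 5/G) = 11/3 - 5/G)
(-48736 + c(210))*((7840 - 1*(-19247)) + 25512) = (-48736 + (11/3 - 5/210))*((7840 - 1*(-19247)) + 25512) = (-48736 + (11/3 - 5*1/210))*((7840 + 19247) + 25512) = (-48736 + (11/3 - 1/42))*(27087 + 25512) = (-48736 + 51/14)*52599 = -682253/14*52599 = -35885825547/14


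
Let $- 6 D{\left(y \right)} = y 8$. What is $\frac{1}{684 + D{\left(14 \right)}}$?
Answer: $\frac{3}{1996} \approx 0.001503$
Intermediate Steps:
$D{\left(y \right)} = - \frac{4 y}{3}$ ($D{\left(y \right)} = - \frac{y 8}{6} = - \frac{8 y}{6} = - \frac{4 y}{3}$)
$\frac{1}{684 + D{\left(14 \right)}} = \frac{1}{684 - \frac{56}{3}} = \frac{1}{\frac{1996}{3}} = \frac{3}{1996}$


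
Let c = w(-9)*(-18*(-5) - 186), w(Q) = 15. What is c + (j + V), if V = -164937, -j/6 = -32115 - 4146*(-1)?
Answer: 1437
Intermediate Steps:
j = 167814 (j = -6*(-32115 - 4146*(-1)) = -6*(-32115 - 1*(-4146)) = -6*(-32115 + 4146) = -6*(-27969) = 167814)
c = -1440 (c = 15*(-18*(-5) - 186) = 15*(90 - 186) = 15*(-96) = -1440)
c + (j + V) = -1440 + (167814 - 164937) = -1440 + 2877 = 1437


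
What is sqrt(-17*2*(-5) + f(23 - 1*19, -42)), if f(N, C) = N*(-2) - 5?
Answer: sqrt(157) ≈ 12.530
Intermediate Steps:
f(N, C) = -5 - 2*N (f(N, C) = -2*N - 5 = -5 - 2*N)
sqrt(-17*2*(-5) + f(23 - 1*19, -42)) = sqrt(-17*2*(-5) + (-5 - 2*(23 - 1*19))) = sqrt(-34*(-5) + (-5 - 2*(23 - 19))) = sqrt(170 + (-5 - 2*4)) = sqrt(170 + (-5 - 8)) = sqrt(170 - 13) = sqrt(157)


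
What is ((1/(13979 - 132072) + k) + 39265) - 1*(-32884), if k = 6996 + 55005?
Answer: 15842175949/118093 ≈ 1.3415e+5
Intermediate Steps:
k = 62001
((1/(13979 - 132072) + k) + 39265) - 1*(-32884) = ((1/(13979 - 132072) + 62001) + 39265) - 1*(-32884) = ((1/(-118093) + 62001) + 39265) + 32884 = ((-1/118093 + 62001) + 39265) + 32884 = (7321884092/118093 + 39265) + 32884 = 11958805737/118093 + 32884 = 15842175949/118093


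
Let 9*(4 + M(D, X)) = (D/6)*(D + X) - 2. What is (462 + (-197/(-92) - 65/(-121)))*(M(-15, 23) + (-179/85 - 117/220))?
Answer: -105423408647/24980208 ≈ -4220.3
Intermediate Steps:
M(D, X) = -38/9 + D*(D + X)/54 (M(D, X) = -4 + ((D/6)*(D + X) - 2)/9 = -4 + (D*(D + X)/6 - 2)/9 = -4 + (-2 + D*(D + X)/6)/9 = -4 + (-2/9 + D*(D + X)/54) = -38/9 + D*(D + X)/54)
(462 + (-197/(-92) - 65/(-121)))*(M(-15, 23) + (-179/85 - 117/220)) = (462 + (-197/(-92) - 65/(-121)))*((-38/9 + (1/54)*(-15)² + (1/54)*(-15)*23) + (-179/85 - 117/220)) = (462 + (-197*(-1/92) - 65*(-1/121)))*((-38/9 + (1/54)*225 - 115/18) + (-179*1/85 - 117*1/220)) = (462 + (197/92 + 65/121))*((-38/9 + 25/6 - 115/18) + (-179/85 - 117/220)) = (462 + 29817/11132)*(-58/9 - 1973/748) = (5172801/11132)*(-61141/6732) = -105423408647/24980208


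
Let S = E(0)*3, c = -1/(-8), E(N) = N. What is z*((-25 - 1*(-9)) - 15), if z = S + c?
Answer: -31/8 ≈ -3.8750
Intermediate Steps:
c = ⅛ (c = -1*(-⅛) = ⅛ ≈ 0.12500)
S = 0 (S = 0*3 = 0)
z = ⅛ (z = 0 + ⅛ = ⅛ ≈ 0.12500)
z*((-25 - 1*(-9)) - 15) = ((-25 - 1*(-9)) - 15)/8 = ((-25 + 9) - 15)/8 = (-16 - 15)/8 = (⅛)*(-31) = -31/8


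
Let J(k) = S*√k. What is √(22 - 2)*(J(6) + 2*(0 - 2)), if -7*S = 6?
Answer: -8*√5 - 12*√30/7 ≈ -27.278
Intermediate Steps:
S = -6/7 (S = -⅐*6 = -6/7 ≈ -0.85714)
J(k) = -6*√k/7
√(22 - 2)*(J(6) + 2*(0 - 2)) = √(22 - 2)*(-6*√6/7 + 2*(0 - 2)) = √20*(-6*√6/7 + 2*(-2)) = (2*√5)*(-6*√6/7 - 4) = (2*√5)*(-4 - 6*√6/7) = 2*√5*(-4 - 6*√6/7)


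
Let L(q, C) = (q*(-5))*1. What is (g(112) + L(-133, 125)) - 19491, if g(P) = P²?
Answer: -6282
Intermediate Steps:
L(q, C) = -5*q (L(q, C) = -5*q*1 = -5*q)
(g(112) + L(-133, 125)) - 19491 = (112² - 5*(-133)) - 19491 = (12544 + 665) - 19491 = 13209 - 19491 = -6282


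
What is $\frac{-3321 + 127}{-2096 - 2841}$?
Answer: $\frac{3194}{4937} \approx 0.64695$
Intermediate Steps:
$\frac{-3321 + 127}{-2096 - 2841} = - \frac{3194}{-4937} = \left(-3194\right) \left(- \frac{1}{4937}\right) = \frac{3194}{4937}$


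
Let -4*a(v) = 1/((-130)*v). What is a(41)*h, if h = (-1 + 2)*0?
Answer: 0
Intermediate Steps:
a(v) = 1/(520*v) (a(v) = -1/(4*(-130)*v) = -(-1)/(520*v) = 1/(520*v))
h = 0 (h = 1*0 = 0)
a(41)*h = ((1/520)/41)*0 = ((1/520)*(1/41))*0 = (1/21320)*0 = 0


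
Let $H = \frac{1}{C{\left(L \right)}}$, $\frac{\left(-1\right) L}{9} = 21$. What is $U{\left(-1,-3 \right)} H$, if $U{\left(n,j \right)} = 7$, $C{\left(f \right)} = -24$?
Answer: $- \frac{7}{24} \approx -0.29167$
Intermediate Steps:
$L = -189$ ($L = \left(-9\right) 21 = -189$)
$H = - \frac{1}{24}$ ($H = \frac{1}{-24} = - \frac{1}{24} \approx -0.041667$)
$U{\left(-1,-3 \right)} H = 7 \left(- \frac{1}{24}\right) = - \frac{7}{24}$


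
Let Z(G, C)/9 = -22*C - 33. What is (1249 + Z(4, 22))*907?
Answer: -3087428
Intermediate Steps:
Z(G, C) = -297 - 198*C (Z(G, C) = 9*(-22*C - 33) = 9*(-33 - 22*C) = -297 - 198*C)
(1249 + Z(4, 22))*907 = (1249 + (-297 - 198*22))*907 = (1249 + (-297 - 4356))*907 = (1249 - 4653)*907 = -3404*907 = -3087428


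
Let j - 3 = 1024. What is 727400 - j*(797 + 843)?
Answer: -956880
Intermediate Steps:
j = 1027 (j = 3 + 1024 = 1027)
727400 - j*(797 + 843) = 727400 - 1027*(797 + 843) = 727400 - 1027*1640 = 727400 - 1*1684280 = 727400 - 1684280 = -956880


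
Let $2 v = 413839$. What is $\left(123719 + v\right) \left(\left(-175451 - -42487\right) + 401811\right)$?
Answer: $\frac{177782337619}{2} \approx 8.8891 \cdot 10^{10}$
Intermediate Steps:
$v = \frac{413839}{2}$ ($v = \frac{1}{2} \cdot 413839 = \frac{413839}{2} \approx 2.0692 \cdot 10^{5}$)
$\left(123719 + v\right) \left(\left(-175451 - -42487\right) + 401811\right) = \left(123719 + \frac{413839}{2}\right) \left(\left(-175451 - -42487\right) + 401811\right) = \frac{661277 \left(\left(-175451 + 42487\right) + 401811\right)}{2} = \frac{661277 \left(-132964 + 401811\right)}{2} = \frac{661277}{2} \cdot 268847 = \frac{177782337619}{2}$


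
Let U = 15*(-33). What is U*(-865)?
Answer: 428175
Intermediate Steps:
U = -495
U*(-865) = -495*(-865) = 428175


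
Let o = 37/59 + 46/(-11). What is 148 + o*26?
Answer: 36070/649 ≈ 55.578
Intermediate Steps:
o = -2307/649 (o = 37*(1/59) + 46*(-1/11) = 37/59 - 46/11 = -2307/649 ≈ -3.5547)
148 + o*26 = 148 - 2307/649*26 = 148 - 59982/649 = 36070/649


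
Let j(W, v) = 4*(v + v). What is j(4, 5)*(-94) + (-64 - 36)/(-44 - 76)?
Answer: -22555/6 ≈ -3759.2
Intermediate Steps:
j(W, v) = 8*v (j(W, v) = 4*(2*v) = 8*v)
j(4, 5)*(-94) + (-64 - 36)/(-44 - 76) = (8*5)*(-94) + (-64 - 36)/(-44 - 76) = 40*(-94) - 100/(-120) = -3760 - 100*(-1/120) = -3760 + ⅚ = -22555/6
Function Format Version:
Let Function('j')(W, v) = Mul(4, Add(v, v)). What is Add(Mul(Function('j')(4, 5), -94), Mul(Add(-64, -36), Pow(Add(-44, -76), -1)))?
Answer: Rational(-22555, 6) ≈ -3759.2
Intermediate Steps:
Function('j')(W, v) = Mul(8, v) (Function('j')(W, v) = Mul(4, Mul(2, v)) = Mul(8, v))
Add(Mul(Function('j')(4, 5), -94), Mul(Add(-64, -36), Pow(Add(-44, -76), -1))) = Add(Mul(Mul(8, 5), -94), Mul(Add(-64, -36), Pow(Add(-44, -76), -1))) = Add(Mul(40, -94), Mul(-100, Pow(-120, -1))) = Add(-3760, Mul(-100, Rational(-1, 120))) = Add(-3760, Rational(5, 6)) = Rational(-22555, 6)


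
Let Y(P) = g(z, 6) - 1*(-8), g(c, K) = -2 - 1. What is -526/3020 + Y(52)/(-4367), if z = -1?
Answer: -1156071/6594170 ≈ -0.17532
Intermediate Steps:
g(c, K) = -3
Y(P) = 5 (Y(P) = -3 - 1*(-8) = -3 + 8 = 5)
-526/3020 + Y(52)/(-4367) = -526/3020 + 5/(-4367) = -526*1/3020 + 5*(-1/4367) = -263/1510 - 5/4367 = -1156071/6594170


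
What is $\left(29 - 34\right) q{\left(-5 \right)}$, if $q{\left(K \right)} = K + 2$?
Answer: $15$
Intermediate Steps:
$q{\left(K \right)} = 2 + K$
$\left(29 - 34\right) q{\left(-5 \right)} = \left(29 - 34\right) \left(2 - 5\right) = \left(-5\right) \left(-3\right) = 15$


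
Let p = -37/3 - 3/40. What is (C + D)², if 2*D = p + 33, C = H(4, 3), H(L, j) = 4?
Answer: 11771761/57600 ≈ 204.37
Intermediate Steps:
p = -1489/120 (p = -37*⅓ - 3*1/40 = -37/3 - 3/40 = -1489/120 ≈ -12.408)
C = 4
D = 2471/240 (D = (-1489/120 + 33)/2 = (½)*(2471/120) = 2471/240 ≈ 10.296)
(C + D)² = (4 + 2471/240)² = (3431/240)² = 11771761/57600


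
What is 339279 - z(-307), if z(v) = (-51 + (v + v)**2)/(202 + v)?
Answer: 7200248/21 ≈ 3.4287e+5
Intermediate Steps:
z(v) = (-51 + 4*v**2)/(202 + v) (z(v) = (-51 + (2*v)**2)/(202 + v) = (-51 + 4*v**2)/(202 + v))
339279 - z(-307) = 339279 - (-51 + 4*(-307)**2)/(202 - 307) = 339279 - (-51 + 4*94249)/(-105) = 339279 - (-1)*(-51 + 376996)/105 = 339279 - (-1)*376945/105 = 339279 - 1*(-75389/21) = 339279 + 75389/21 = 7200248/21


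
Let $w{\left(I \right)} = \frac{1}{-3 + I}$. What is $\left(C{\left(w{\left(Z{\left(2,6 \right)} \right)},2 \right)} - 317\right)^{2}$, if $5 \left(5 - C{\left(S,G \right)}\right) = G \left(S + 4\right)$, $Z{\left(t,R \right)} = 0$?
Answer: $\frac{22108804}{225} \approx 98261.0$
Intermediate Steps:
$C{\left(S,G \right)} = 5 - \frac{G \left(4 + S\right)}{5}$ ($C{\left(S,G \right)} = 5 - \frac{G \left(S + 4\right)}{5} = 5 - \frac{G \left(4 + S\right)}{5}$)
$\left(C{\left(w{\left(Z{\left(2,6 \right)} \right)},2 \right)} - 317\right)^{2} = \left(\left(5 - \frac{8}{5} - \frac{2}{5 \left(-3 + 0\right)}\right) - 317\right)^{2} = \left(\left(5 - \frac{8}{5} - \frac{2}{5 \left(-3\right)}\right) - 317\right)^{2} = \left(\left(5 - \frac{8}{5} - \frac{2}{5} \left(- \frac{1}{3}\right)\right) - 317\right)^{2} = \left(\left(5 - \frac{8}{5} + \frac{2}{15}\right) - 317\right)^{2} = \left(\frac{53}{15} - 317\right)^{2} = \left(- \frac{4702}{15}\right)^{2} = \frac{22108804}{225}$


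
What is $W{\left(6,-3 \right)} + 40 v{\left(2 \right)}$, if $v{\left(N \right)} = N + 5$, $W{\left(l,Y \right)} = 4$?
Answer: $284$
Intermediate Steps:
$v{\left(N \right)} = 5 + N$
$W{\left(6,-3 \right)} + 40 v{\left(2 \right)} = 4 + 40 \left(5 + 2\right) = 4 + 40 \cdot 7 = 4 + 280 = 284$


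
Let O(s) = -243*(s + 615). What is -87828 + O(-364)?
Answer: -148821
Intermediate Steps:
O(s) = -149445 - 243*s (O(s) = -243*(615 + s) = -149445 - 243*s)
-87828 + O(-364) = -87828 + (-149445 - 243*(-364)) = -87828 + (-149445 + 88452) = -87828 - 60993 = -148821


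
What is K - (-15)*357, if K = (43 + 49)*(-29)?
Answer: 2687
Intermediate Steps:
K = -2668 (K = 92*(-29) = -2668)
K - (-15)*357 = -2668 - (-15)*357 = -2668 - 1*(-5355) = -2668 + 5355 = 2687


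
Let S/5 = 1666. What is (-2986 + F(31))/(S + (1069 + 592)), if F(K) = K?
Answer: -2955/9991 ≈ -0.29577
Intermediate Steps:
S = 8330 (S = 5*1666 = 8330)
(-2986 + F(31))/(S + (1069 + 592)) = (-2986 + 31)/(8330 + (1069 + 592)) = -2955/(8330 + 1661) = -2955/9991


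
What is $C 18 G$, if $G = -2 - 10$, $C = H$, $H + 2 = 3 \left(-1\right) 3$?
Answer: $2376$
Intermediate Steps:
$H = -11$ ($H = -2 + 3 \left(-1\right) 3 = -2 - 9 = -11$)
$C = -11$
$G = -12$ ($G = -2 - 10 = -12$)
$C 18 G = \left(-11\right) 18 \left(-12\right) = \left(-198\right) \left(-12\right) = 2376$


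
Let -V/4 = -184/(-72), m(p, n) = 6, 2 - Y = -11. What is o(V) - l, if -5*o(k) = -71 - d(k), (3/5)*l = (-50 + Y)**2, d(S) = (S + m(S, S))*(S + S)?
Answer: -911332/405 ≈ -2250.2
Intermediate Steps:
Y = 13 (Y = 2 - 1*(-11) = 2 + 11 = 13)
d(S) = 2*S*(6 + S) (d(S) = (S + 6)*(S + S) = (6 + S)*(2*S) = 2*S*(6 + S))
V = -92/9 (V = -(-736)/(-72) = -(-736)*(-1)/72 = -4*23/9 = -92/9 ≈ -10.222)
l = 6845/3 (l = 5*(-50 + 13)**2/3 = (5/3)*(-37)**2 = (5/3)*1369 = 6845/3 ≈ 2281.7)
o(k) = 71/5 + 2*k*(6 + k)/5 (o(k) = -(-71 - 2*k*(6 + k))/5 = 71/5 + 2*k*(6 + k)/5)
o(V) - l = (71/5 + (2/5)*(-92/9)*(6 - 92/9)) - 1*6845/3 = (71/5 + (2/5)*(-92/9)*(-38/9)) - 6845/3 = (71/5 + 6992/405) - 6845/3 = 12743/405 - 6845/3 = -911332/405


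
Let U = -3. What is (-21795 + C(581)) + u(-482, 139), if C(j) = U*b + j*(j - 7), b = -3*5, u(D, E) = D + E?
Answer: 311401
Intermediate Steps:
b = -15
C(j) = 45 + j*(-7 + j) (C(j) = -3*(-15) + j*(j - 7) = 45 + j*(-7 + j))
(-21795 + C(581)) + u(-482, 139) = (-21795 + (45 + 581**2 - 7*581)) + (-482 + 139) = (-21795 + (45 + 337561 - 4067)) - 343 = (-21795 + 333539) - 343 = 311744 - 343 = 311401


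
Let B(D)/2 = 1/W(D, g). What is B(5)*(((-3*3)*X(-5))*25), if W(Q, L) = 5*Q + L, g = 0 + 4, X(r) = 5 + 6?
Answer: -4950/29 ≈ -170.69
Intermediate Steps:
X(r) = 11
g = 4
W(Q, L) = L + 5*Q
B(D) = 2/(4 + 5*D)
B(5)*(((-3*3)*X(-5))*25) = (2/(4 + 5*5))*((-3*3*11)*25) = (2/(4 + 25))*(-9*11*25) = (2/29)*(-99*25) = (2*(1/29))*(-2475) = (2/29)*(-2475) = -4950/29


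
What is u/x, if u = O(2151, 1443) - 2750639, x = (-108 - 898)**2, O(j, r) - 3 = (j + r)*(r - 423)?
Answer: 228811/253009 ≈ 0.90436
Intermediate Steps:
O(j, r) = 3 + (-423 + r)*(j + r) (O(j, r) = 3 + (j + r)*(r - 423) = 3 + (j + r)*(-423 + r) = 3 + (-423 + r)*(j + r))
x = 1012036 (x = (-1006)**2 = 1012036)
u = 915244 (u = (3 + 1443**2 - 423*2151 - 423*1443 + 2151*1443) - 2750639 = (3 + 2082249 - 909873 - 610389 + 3103893) - 2750639 = 3665883 - 2750639 = 915244)
u/x = 915244/1012036 = 915244*(1/1012036) = 228811/253009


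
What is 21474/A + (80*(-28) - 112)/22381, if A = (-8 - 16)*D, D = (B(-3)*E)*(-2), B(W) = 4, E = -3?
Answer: -26775797/716192 ≈ -37.386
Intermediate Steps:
D = 24 (D = (4*(-3))*(-2) = -12*(-2) = 24)
A = -576 (A = (-8 - 16)*24 = -24*24 = -576)
21474/A + (80*(-28) - 112)/22381 = 21474/(-576) + (80*(-28) - 112)/22381 = 21474*(-1/576) + (-2240 - 112)*(1/22381) = -1193/32 - 2352*1/22381 = -1193/32 - 2352/22381 = -26775797/716192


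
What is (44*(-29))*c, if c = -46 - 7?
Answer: 67628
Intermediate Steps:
c = -53
(44*(-29))*c = (44*(-29))*(-53) = -1276*(-53) = 67628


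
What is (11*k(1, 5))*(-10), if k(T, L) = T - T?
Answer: 0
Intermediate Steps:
k(T, L) = 0
(11*k(1, 5))*(-10) = (11*0)*(-10) = 0*(-10) = 0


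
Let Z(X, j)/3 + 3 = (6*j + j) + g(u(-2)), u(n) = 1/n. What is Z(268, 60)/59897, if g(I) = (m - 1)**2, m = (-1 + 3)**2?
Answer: 1278/59897 ≈ 0.021337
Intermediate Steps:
m = 4 (m = 2**2 = 4)
g(I) = 9 (g(I) = (4 - 1)**2 = 3**2 = 9)
Z(X, j) = 18 + 21*j (Z(X, j) = -9 + 3*((6*j + j) + 9) = -9 + 3*(7*j + 9) = -9 + 3*(9 + 7*j) = -9 + (27 + 21*j) = 18 + 21*j)
Z(268, 60)/59897 = (18 + 21*60)/59897 = (18 + 1260)*(1/59897) = 1278*(1/59897) = 1278/59897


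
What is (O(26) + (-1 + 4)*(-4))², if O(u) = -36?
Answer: 2304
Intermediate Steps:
(O(26) + (-1 + 4)*(-4))² = (-36 + (-1 + 4)*(-4))² = (-36 + 3*(-4))² = (-36 - 12)² = (-48)² = 2304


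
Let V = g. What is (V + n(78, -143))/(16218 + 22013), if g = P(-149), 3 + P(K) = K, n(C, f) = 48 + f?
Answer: -247/38231 ≈ -0.0064607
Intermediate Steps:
P(K) = -3 + K
g = -152 (g = -3 - 149 = -152)
V = -152
(V + n(78, -143))/(16218 + 22013) = (-152 + (48 - 143))/(16218 + 22013) = (-152 - 95)/38231 = -247*1/38231 = -247/38231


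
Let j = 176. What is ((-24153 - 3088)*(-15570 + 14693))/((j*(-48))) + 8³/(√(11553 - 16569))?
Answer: -23890357/8448 - 128*I*√1254/627 ≈ -2827.9 - 7.2292*I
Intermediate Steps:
((-24153 - 3088)*(-15570 + 14693))/((j*(-48))) + 8³/(√(11553 - 16569)) = ((-24153 - 3088)*(-15570 + 14693))/((176*(-48))) + 8³/(√(11553 - 16569)) = -27241*(-877)/(-8448) + 512/(√(-5016)) = 23890357*(-1/8448) + 512/((2*I*√1254)) = -23890357/8448 + 512*(-I*√1254/2508) = -23890357/8448 - 128*I*√1254/627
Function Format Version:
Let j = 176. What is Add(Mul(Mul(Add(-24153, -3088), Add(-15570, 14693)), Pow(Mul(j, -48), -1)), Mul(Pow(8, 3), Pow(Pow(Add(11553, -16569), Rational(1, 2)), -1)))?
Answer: Add(Rational(-23890357, 8448), Mul(Rational(-128, 627), I, Pow(1254, Rational(1, 2)))) ≈ Add(-2827.9, Mul(-7.2292, I))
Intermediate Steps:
Add(Mul(Mul(Add(-24153, -3088), Add(-15570, 14693)), Pow(Mul(j, -48), -1)), Mul(Pow(8, 3), Pow(Pow(Add(11553, -16569), Rational(1, 2)), -1))) = Add(Mul(Mul(Add(-24153, -3088), Add(-15570, 14693)), Pow(Mul(176, -48), -1)), Mul(Pow(8, 3), Pow(Pow(Add(11553, -16569), Rational(1, 2)), -1))) = Add(Mul(Mul(-27241, -877), Pow(-8448, -1)), Mul(512, Pow(Pow(-5016, Rational(1, 2)), -1))) = Add(Mul(23890357, Rational(-1, 8448)), Mul(512, Pow(Mul(2, I, Pow(1254, Rational(1, 2))), -1))) = Add(Rational(-23890357, 8448), Mul(512, Mul(Rational(-1, 2508), I, Pow(1254, Rational(1, 2))))) = Add(Rational(-23890357, 8448), Mul(Rational(-128, 627), I, Pow(1254, Rational(1, 2))))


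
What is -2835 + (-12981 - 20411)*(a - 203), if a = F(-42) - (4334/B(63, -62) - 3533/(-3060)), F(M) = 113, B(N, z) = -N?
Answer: 442585387/595 ≈ 7.4384e+5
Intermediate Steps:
a = 429921/2380 (a = 113 - (4334/((-1*63)) - 3533/(-3060)) = 113 - (4334/(-63) - 3533*(-1/3060)) = 113 - (4334*(-1/63) + 3533/3060) = 113 - (-4334/63 + 3533/3060) = 113 - 1*(-160981/2380) = 113 + 160981/2380 = 429921/2380 ≈ 180.64)
-2835 + (-12981 - 20411)*(a - 203) = -2835 + (-12981 - 20411)*(429921/2380 - 203) = -2835 - 33392*(-53219/2380) = -2835 + 444272212/595 = 442585387/595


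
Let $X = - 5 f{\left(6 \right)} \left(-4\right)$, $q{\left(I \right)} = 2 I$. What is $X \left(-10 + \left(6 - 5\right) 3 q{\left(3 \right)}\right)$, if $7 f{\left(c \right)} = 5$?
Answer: $\frac{800}{7} \approx 114.29$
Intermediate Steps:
$f{\left(c \right)} = \frac{5}{7}$ ($f{\left(c \right)} = \frac{1}{7} \cdot 5 = \frac{5}{7}$)
$X = \frac{100}{7}$ ($X = \left(-5\right) \frac{5}{7} \left(-4\right) = \left(- \frac{25}{7}\right) \left(-4\right) = \frac{100}{7} \approx 14.286$)
$X \left(-10 + \left(6 - 5\right) 3 q{\left(3 \right)}\right) = \frac{100 \left(-10 + \left(6 - 5\right) 3 \cdot 2 \cdot 3\right)}{7} = \frac{100 \left(-10 + 1 \cdot 3 \cdot 6\right)}{7} = \frac{100 \left(-10 + 3 \cdot 6\right)}{7} = \frac{100 \left(-10 + 18\right)}{7} = \frac{100}{7} \cdot 8 = \frac{800}{7}$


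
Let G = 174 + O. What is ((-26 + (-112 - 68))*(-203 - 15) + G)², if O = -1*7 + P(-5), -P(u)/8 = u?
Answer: 2035363225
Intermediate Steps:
P(u) = -8*u
O = 33 (O = -1*7 - 8*(-5) = -7 + 40 = 33)
G = 207 (G = 174 + 33 = 207)
((-26 + (-112 - 68))*(-203 - 15) + G)² = ((-26 + (-112 - 68))*(-203 - 15) + 207)² = ((-26 - 180)*(-218) + 207)² = (-206*(-218) + 207)² = (44908 + 207)² = 45115² = 2035363225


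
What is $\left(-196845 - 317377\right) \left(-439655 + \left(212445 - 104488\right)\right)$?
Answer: $170566408956$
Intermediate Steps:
$\left(-196845 - 317377\right) \left(-439655 + \left(212445 - 104488\right)\right) = - 514222 \left(-439655 + \left(212445 - 104488\right)\right) = - 514222 \left(-439655 + 107957\right) = \left(-514222\right) \left(-331698\right) = 170566408956$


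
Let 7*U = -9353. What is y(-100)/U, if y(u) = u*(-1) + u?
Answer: 0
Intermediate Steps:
y(u) = 0 (y(u) = -u + u = 0)
U = -9353/7 (U = (1/7)*(-9353) = -9353/7 ≈ -1336.1)
y(-100)/U = 0/(-9353/7) = 0*(-7/9353) = 0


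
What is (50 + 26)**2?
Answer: 5776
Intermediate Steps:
(50 + 26)**2 = 76**2 = 5776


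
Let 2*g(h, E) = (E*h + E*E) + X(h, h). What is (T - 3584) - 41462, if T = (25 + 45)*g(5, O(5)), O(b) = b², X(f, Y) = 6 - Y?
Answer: -18761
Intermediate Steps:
g(h, E) = 3 + E²/2 - h/2 + E*h/2 (g(h, E) = ((E*h + E*E) + (6 - h))/2 = ((E*h + E²) + (6 - h))/2 = ((E² + E*h) + (6 - h))/2 = (6 + E² - h + E*h)/2 = 3 + E²/2 - h/2 + E*h/2)
T = 26285 (T = (25 + 45)*(3 + (5²)²/2 - ½*5 + (½)*5²*5) = 70*(3 + (½)*25² - 5/2 + (½)*25*5) = 70*(3 + (½)*625 - 5/2 + 125/2) = 70*(3 + 625/2 - 5/2 + 125/2) = 70*(751/2) = 26285)
(T - 3584) - 41462 = (26285 - 3584) - 41462 = 22701 - 41462 = -18761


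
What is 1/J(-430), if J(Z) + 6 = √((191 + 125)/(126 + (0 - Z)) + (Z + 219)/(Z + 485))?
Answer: -7645/50034 - I*√5305630/50034 ≈ -0.1528 - 0.046037*I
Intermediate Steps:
J(Z) = -6 + √(316/(126 - Z) + (219 + Z)/(485 + Z)) (J(Z) = -6 + √((191 + 125)/(126 + (0 - Z)) + (Z + 219)/(Z + 485)) = -6 + √(316/(126 - Z) + (219 + Z)/(485 + Z)))
1/J(-430) = 1/(-6 + √((-180854 + (-430)² - 223*(-430))/(-61110 + (-430)² + 359*(-430)))) = 1/(-6 + √((-180854 + 184900 + 95890)/(-61110 + 184900 - 154370))) = 1/(-6 + √(99936/(-30580))) = 1/(-6 + √(-1/30580*99936)) = 1/(-6 + √(-24984/7645)) = 1/(-6 + 6*I*√5305630/7645)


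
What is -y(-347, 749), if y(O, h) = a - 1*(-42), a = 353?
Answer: -395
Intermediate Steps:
y(O, h) = 395 (y(O, h) = 353 - 1*(-42) = 353 + 42 = 395)
-y(-347, 749) = -1*395 = -395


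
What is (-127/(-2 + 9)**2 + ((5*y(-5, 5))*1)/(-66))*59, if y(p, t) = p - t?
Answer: -174994/1617 ≈ -108.22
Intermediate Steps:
(-127/(-2 + 9)**2 + ((5*y(-5, 5))*1)/(-66))*59 = (-127/(-2 + 9)**2 + ((5*(-5 - 1*5))*1)/(-66))*59 = (-127/(7**2) + ((5*(-5 - 5))*1)*(-1/66))*59 = (-127/49 + ((5*(-10))*1)*(-1/66))*59 = (-127*1/49 - 50*1*(-1/66))*59 = (-127/49 - 50*(-1/66))*59 = (-127/49 + 25/33)*59 = -2966/1617*59 = -174994/1617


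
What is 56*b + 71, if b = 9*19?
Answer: 9647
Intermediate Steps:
b = 171
56*b + 71 = 56*171 + 71 = 9576 + 71 = 9647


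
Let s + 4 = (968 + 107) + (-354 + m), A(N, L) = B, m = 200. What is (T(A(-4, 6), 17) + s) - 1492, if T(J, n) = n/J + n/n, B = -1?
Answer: -591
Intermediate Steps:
A(N, L) = -1
s = 917 (s = -4 + ((968 + 107) + (-354 + 200)) = -4 + (1075 - 154) = -4 + 921 = 917)
T(J, n) = 1 + n/J (T(J, n) = n/J + 1 = 1 + n/J)
(T(A(-4, 6), 17) + s) - 1492 = ((-1 + 17)/(-1) + 917) - 1492 = (-1*16 + 917) - 1492 = (-16 + 917) - 1492 = 901 - 1492 = -591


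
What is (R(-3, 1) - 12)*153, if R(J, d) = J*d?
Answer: -2295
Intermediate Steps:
(R(-3, 1) - 12)*153 = (-3*1 - 12)*153 = (-3 - 12)*153 = -15*153 = -2295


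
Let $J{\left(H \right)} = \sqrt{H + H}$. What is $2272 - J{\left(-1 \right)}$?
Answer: $2272 - i \sqrt{2} \approx 2272.0 - 1.4142 i$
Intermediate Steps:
$J{\left(H \right)} = \sqrt{2} \sqrt{H}$ ($J{\left(H \right)} = \sqrt{2 H} = \sqrt{2} \sqrt{H}$)
$2272 - J{\left(-1 \right)} = 2272 - \sqrt{2} \sqrt{-1} = 2272 - \sqrt{2} i = 2272 - i \sqrt{2}$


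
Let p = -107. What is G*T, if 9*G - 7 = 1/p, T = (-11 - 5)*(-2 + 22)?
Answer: -239360/963 ≈ -248.56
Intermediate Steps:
T = -320 (T = -16*20 = -320)
G = 748/963 (G = 7/9 + (⅑)/(-107) = 7/9 + (⅑)*(-1/107) = 7/9 - 1/963 = 748/963 ≈ 0.77674)
G*T = (748/963)*(-320) = -239360/963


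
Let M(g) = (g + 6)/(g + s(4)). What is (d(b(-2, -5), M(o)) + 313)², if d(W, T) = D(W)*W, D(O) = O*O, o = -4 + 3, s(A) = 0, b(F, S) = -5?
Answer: 35344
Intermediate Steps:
o = -1
D(O) = O²
M(g) = (6 + g)/g (M(g) = (g + 6)/(g + 0) = (6 + g)/g)
d(W, T) = W³ (d(W, T) = W²*W = W³)
(d(b(-2, -5), M(o)) + 313)² = ((-5)³ + 313)² = (-125 + 313)² = 188² = 35344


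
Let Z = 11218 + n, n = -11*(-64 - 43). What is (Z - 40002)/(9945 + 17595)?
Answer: -27607/27540 ≈ -1.0024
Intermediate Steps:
n = 1177 (n = -11*(-107) = 1177)
Z = 12395 (Z = 11218 + 1177 = 12395)
(Z - 40002)/(9945 + 17595) = (12395 - 40002)/(9945 + 17595) = -27607/27540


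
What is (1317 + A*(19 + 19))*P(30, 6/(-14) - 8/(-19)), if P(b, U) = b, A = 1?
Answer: 40650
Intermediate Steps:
(1317 + A*(19 + 19))*P(30, 6/(-14) - 8/(-19)) = (1317 + 1*(19 + 19))*30 = (1317 + 1*38)*30 = (1317 + 38)*30 = 1355*30 = 40650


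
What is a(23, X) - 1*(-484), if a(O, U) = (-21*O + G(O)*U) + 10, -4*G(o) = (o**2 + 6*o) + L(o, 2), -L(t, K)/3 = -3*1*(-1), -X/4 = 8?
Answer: 5275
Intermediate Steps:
X = -32 (X = -4*8 = -32)
L(t, K) = -9 (L(t, K) = -3*(-3*1)*(-1) = -(-9)*(-1) = -3*3 = -9)
G(o) = 9/4 - 3*o/2 - o**2/4 (G(o) = -((o**2 + 6*o) - 9)/4 = -(-9 + o**2 + 6*o)/4 = 9/4 - 3*o/2 - o**2/4)
a(O, U) = 10 - 21*O + U*(9/4 - 3*O/2 - O**2/4) (a(O, U) = (-21*O + (9/4 - 3*O/2 - O**2/4)*U) + 10 = (-21*O + U*(9/4 - 3*O/2 - O**2/4)) + 10 = 10 - 21*O + U*(9/4 - 3*O/2 - O**2/4))
a(23, X) - 1*(-484) = (10 - 21*23 - 1/4*(-32)*(-9 + 23**2 + 6*23)) - 1*(-484) = (10 - 483 - 1/4*(-32)*(-9 + 529 + 138)) + 484 = (10 - 483 - 1/4*(-32)*658) + 484 = (10 - 483 + 5264) + 484 = 4791 + 484 = 5275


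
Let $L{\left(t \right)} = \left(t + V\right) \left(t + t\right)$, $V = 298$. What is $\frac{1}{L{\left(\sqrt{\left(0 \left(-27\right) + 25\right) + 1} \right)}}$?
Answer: $- \frac{1}{177556} + \frac{149 \sqrt{26}}{2308228} \approx 0.00032352$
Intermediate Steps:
$L{\left(t \right)} = 2 t \left(298 + t\right)$ ($L{\left(t \right)} = \left(t + 298\right) \left(t + t\right) = \left(298 + t\right) 2 t = 2 t \left(298 + t\right)$)
$\frac{1}{L{\left(\sqrt{\left(0 \left(-27\right) + 25\right) + 1} \right)}} = \frac{1}{2 \sqrt{\left(0 \left(-27\right) + 25\right) + 1} \left(298 + \sqrt{\left(0 \left(-27\right) + 25\right) + 1}\right)} = \frac{1}{2 \sqrt{\left(0 + 25\right) + 1} \left(298 + \sqrt{\left(0 + 25\right) + 1}\right)} = \frac{1}{2 \sqrt{25 + 1} \left(298 + \sqrt{25 + 1}\right)} = \frac{1}{2 \sqrt{26} \left(298 + \sqrt{26}\right)} = \frac{\sqrt{26}}{52 \left(298 + \sqrt{26}\right)}$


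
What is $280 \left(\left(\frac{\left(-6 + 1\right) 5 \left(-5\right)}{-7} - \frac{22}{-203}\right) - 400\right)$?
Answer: $- \frac{3392120}{29} \approx -1.1697 \cdot 10^{5}$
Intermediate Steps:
$280 \left(\left(\frac{\left(-6 + 1\right) 5 \left(-5\right)}{-7} - \frac{22}{-203}\right) - 400\right) = 280 \left(\left(\left(-5\right) \left(-25\right) \left(- \frac{1}{7}\right) - - \frac{22}{203}\right) - 400\right) = 280 \left(\left(125 \left(- \frac{1}{7}\right) + \frac{22}{203}\right) - 400\right) = 280 \left(\left(- \frac{125}{7} + \frac{22}{203}\right) - 400\right) = 280 \left(- \frac{3603}{203} - 400\right) = 280 \left(- \frac{84803}{203}\right) = - \frac{3392120}{29}$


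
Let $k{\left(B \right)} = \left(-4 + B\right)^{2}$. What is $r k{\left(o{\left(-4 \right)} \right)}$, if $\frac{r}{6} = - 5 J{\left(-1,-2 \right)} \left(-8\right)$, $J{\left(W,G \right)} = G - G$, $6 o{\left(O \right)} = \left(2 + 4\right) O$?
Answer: $0$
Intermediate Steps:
$o{\left(O \right)} = O$ ($o{\left(O \right)} = \frac{\left(2 + 4\right) O}{6} = \frac{6 O}{6} = O$)
$J{\left(W,G \right)} = 0$
$r = 0$ ($r = 6 \left(-5\right) 0 \left(-8\right) = 6 \cdot 0 \left(-8\right) = 6 \cdot 0 = 0$)
$r k{\left(o{\left(-4 \right)} \right)} = 0 \left(-4 - 4\right)^{2} = 0 \left(-8\right)^{2} = 0 \cdot 64 = 0$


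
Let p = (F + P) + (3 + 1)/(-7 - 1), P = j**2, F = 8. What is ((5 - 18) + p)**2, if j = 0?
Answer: 121/4 ≈ 30.250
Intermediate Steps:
P = 0 (P = 0**2 = 0)
p = 15/2 (p = (8 + 0) + (3 + 1)/(-7 - 1) = 8 + 4/(-8) = 8 + 4*(-1/8) = 8 - 1/2 = 15/2 ≈ 7.5000)
((5 - 18) + p)**2 = ((5 - 18) + 15/2)**2 = (-13 + 15/2)**2 = (-11/2)**2 = 121/4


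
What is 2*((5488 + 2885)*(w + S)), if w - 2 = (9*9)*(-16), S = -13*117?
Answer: -47139990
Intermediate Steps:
S = -1521
w = -1294 (w = 2 + (9*9)*(-16) = 2 + 81*(-16) = 2 - 1296 = -1294)
2*((5488 + 2885)*(w + S)) = 2*((5488 + 2885)*(-1294 - 1521)) = 2*(8373*(-2815)) = 2*(-23569995) = -47139990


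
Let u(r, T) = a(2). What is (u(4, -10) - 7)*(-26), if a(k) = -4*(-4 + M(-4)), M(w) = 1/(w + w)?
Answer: -247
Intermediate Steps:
M(w) = 1/(2*w)
a(k) = 33/2 (a(k) = -4*(-4 + (½)/(-4)) = -4*(-4 + (½)*(-¼)) = -4*(-4 - ⅛) = -4*(-33/8) = 33/2)
u(r, T) = 33/2
(u(4, -10) - 7)*(-26) = (33/2 - 7)*(-26) = (19/2)*(-26) = -247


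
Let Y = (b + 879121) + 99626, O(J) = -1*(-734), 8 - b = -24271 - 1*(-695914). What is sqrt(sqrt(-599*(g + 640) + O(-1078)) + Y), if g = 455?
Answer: sqrt(307112 + I*sqrt(655171)) ≈ 554.18 + 0.73*I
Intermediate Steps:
b = -671635 (b = 8 - (-24271 - 1*(-695914)) = 8 - (-24271 + 695914) = 8 - 1*671643 = 8 - 671643 = -671635)
O(J) = 734
Y = 307112 (Y = (-671635 + 879121) + 99626 = 207486 + 99626 = 307112)
sqrt(sqrt(-599*(g + 640) + O(-1078)) + Y) = sqrt(sqrt(-599*(455 + 640) + 734) + 307112) = sqrt(sqrt(-599*1095 + 734) + 307112) = sqrt(sqrt(-655905 + 734) + 307112) = sqrt(sqrt(-655171) + 307112) = sqrt(I*sqrt(655171) + 307112) = sqrt(307112 + I*sqrt(655171))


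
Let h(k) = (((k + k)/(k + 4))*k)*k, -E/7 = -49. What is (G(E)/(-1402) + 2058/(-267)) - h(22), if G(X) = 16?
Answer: -670578846/811057 ≈ -826.80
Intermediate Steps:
E = 343 (E = -7*(-49) = 343)
h(k) = 2*k³/(4 + k) (h(k) = (((2*k)/(4 + k))*k)*k = ((2*k/(4 + k))*k)*k = (2*k²/(4 + k))*k = 2*k³/(4 + k))
(G(E)/(-1402) + 2058/(-267)) - h(22) = (16/(-1402) + 2058/(-267)) - 2*22³/(4 + 22) = (16*(-1/1402) + 2058*(-1/267)) - 2*10648/26 = (-8/701 - 686/89) - 2*10648/26 = -481598/62389 - 1*10648/13 = -481598/62389 - 10648/13 = -670578846/811057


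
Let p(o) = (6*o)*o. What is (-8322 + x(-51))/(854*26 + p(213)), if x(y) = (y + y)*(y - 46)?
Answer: 786/147209 ≈ 0.0053393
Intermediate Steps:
x(y) = 2*y*(-46 + y) (x(y) = (2*y)*(-46 + y) = 2*y*(-46 + y))
p(o) = 6*o²
(-8322 + x(-51))/(854*26 + p(213)) = (-8322 + 2*(-51)*(-46 - 51))/(854*26 + 6*213²) = (-8322 + 2*(-51)*(-97))/(22204 + 6*45369) = (-8322 + 9894)/(22204 + 272214) = 1572/294418 = 1572*(1/294418) = 786/147209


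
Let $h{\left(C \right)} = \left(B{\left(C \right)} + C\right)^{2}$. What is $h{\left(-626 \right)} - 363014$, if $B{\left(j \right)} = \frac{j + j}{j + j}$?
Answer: $27611$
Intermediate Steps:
$B{\left(j \right)} = 1$ ($B{\left(j \right)} = \frac{2 j}{2 j} = 2 j \frac{1}{2 j} = 1$)
$h{\left(C \right)} = \left(1 + C\right)^{2}$
$h{\left(-626 \right)} - 363014 = \left(1 - 626\right)^{2} - 363014 = \left(-625\right)^{2} - 363014 = 390625 - 363014 = 27611$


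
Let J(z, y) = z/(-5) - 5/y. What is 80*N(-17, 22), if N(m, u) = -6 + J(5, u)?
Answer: -6360/11 ≈ -578.18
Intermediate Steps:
J(z, y) = -5/y - z/5 (J(z, y) = z*(-⅕) - 5/y = -z/5 - 5/y = -5/y - z/5)
N(m, u) = -7 - 5/u (N(m, u) = -6 + (-5/u - ⅕*5) = -6 + (-5/u - 1) = -6 + (-1 - 5/u) = -7 - 5/u)
80*N(-17, 22) = 80*(-7 - 5/22) = 80*(-159/22) = -6360/11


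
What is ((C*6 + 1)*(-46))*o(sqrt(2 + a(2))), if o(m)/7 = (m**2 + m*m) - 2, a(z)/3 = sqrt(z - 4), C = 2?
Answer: -8372 - 25116*I*sqrt(2) ≈ -8372.0 - 35519.0*I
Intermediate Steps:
a(z) = 3*sqrt(-4 + z) (a(z) = 3*sqrt(z - 4) = 3*sqrt(-4 + z))
o(m) = -14 + 14*m**2 (o(m) = 7*((m**2 + m*m) - 2) = 7*((m**2 + m**2) - 2) = 7*(2*m**2 - 2) = 7*(-2 + 2*m**2) = -14 + 14*m**2)
((C*6 + 1)*(-46))*o(sqrt(2 + a(2))) = ((2*6 + 1)*(-46))*(-14 + 14*(sqrt(2 + 3*sqrt(-4 + 2)))**2) = ((12 + 1)*(-46))*(-14 + 14*(sqrt(2 + 3*sqrt(-2)))**2) = (13*(-46))*(-14 + 14*(sqrt(2 + 3*(I*sqrt(2))))**2) = -598*(-14 + 14*(sqrt(2 + 3*I*sqrt(2)))**2) = -598*(-14 + 14*(2 + 3*I*sqrt(2))) = -598*(-14 + (28 + 42*I*sqrt(2))) = -598*(14 + 42*I*sqrt(2)) = -8372 - 25116*I*sqrt(2)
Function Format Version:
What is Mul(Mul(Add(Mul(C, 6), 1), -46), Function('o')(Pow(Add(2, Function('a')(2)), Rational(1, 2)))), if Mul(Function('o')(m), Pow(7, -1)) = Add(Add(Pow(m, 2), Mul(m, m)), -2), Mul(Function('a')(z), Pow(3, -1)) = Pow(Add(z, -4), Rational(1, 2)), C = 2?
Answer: Add(-8372, Mul(-25116, I, Pow(2, Rational(1, 2)))) ≈ Add(-8372.0, Mul(-35519., I))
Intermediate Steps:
Function('a')(z) = Mul(3, Pow(Add(-4, z), Rational(1, 2))) (Function('a')(z) = Mul(3, Pow(Add(z, -4), Rational(1, 2))) = Mul(3, Pow(Add(-4, z), Rational(1, 2))))
Function('o')(m) = Add(-14, Mul(14, Pow(m, 2))) (Function('o')(m) = Mul(7, Add(Add(Pow(m, 2), Mul(m, m)), -2)) = Mul(7, Add(Add(Pow(m, 2), Pow(m, 2)), -2)) = Mul(7, Add(Mul(2, Pow(m, 2)), -2)) = Mul(7, Add(-2, Mul(2, Pow(m, 2)))) = Add(-14, Mul(14, Pow(m, 2))))
Mul(Mul(Add(Mul(C, 6), 1), -46), Function('o')(Pow(Add(2, Function('a')(2)), Rational(1, 2)))) = Mul(Mul(Add(Mul(2, 6), 1), -46), Add(-14, Mul(14, Pow(Pow(Add(2, Mul(3, Pow(Add(-4, 2), Rational(1, 2)))), Rational(1, 2)), 2)))) = Mul(Mul(Add(12, 1), -46), Add(-14, Mul(14, Pow(Pow(Add(2, Mul(3, Pow(-2, Rational(1, 2)))), Rational(1, 2)), 2)))) = Mul(Mul(13, -46), Add(-14, Mul(14, Pow(Pow(Add(2, Mul(3, Mul(I, Pow(2, Rational(1, 2))))), Rational(1, 2)), 2)))) = Mul(-598, Add(-14, Mul(14, Pow(Pow(Add(2, Mul(3, I, Pow(2, Rational(1, 2)))), Rational(1, 2)), 2)))) = Mul(-598, Add(-14, Mul(14, Add(2, Mul(3, I, Pow(2, Rational(1, 2))))))) = Mul(-598, Add(-14, Add(28, Mul(42, I, Pow(2, Rational(1, 2)))))) = Mul(-598, Add(14, Mul(42, I, Pow(2, Rational(1, 2))))) = Add(-8372, Mul(-25116, I, Pow(2, Rational(1, 2))))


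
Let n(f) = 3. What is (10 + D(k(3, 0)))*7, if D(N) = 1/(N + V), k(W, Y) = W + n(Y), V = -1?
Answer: 357/5 ≈ 71.400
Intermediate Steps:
k(W, Y) = 3 + W (k(W, Y) = W + 3 = 3 + W)
D(N) = 1/(-1 + N) (D(N) = 1/(N - 1) = 1/(-1 + N))
(10 + D(k(3, 0)))*7 = (10 + 1/(-1 + (3 + 3)))*7 = (10 + 1/(-1 + 6))*7 = (10 + 1/5)*7 = (51/5)*7 = 357/5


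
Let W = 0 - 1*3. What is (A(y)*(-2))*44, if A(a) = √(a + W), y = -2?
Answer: -88*I*√5 ≈ -196.77*I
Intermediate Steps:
W = -3 (W = 0 - 3 = -3)
A(a) = √(-3 + a) (A(a) = √(a - 3) = √(-3 + a))
(A(y)*(-2))*44 = (√(-3 - 2)*(-2))*44 = (√(-5)*(-2))*44 = ((I*√5)*(-2))*44 = -2*I*√5*44 = -88*I*√5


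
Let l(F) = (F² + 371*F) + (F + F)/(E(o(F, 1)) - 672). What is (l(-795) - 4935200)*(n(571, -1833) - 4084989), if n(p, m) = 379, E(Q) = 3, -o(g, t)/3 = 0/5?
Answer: 4188278341260300/223 ≈ 1.8782e+13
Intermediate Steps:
o(g, t) = 0 (o(g, t) = -0/5 = -3*0 = 0)
l(F) = F² + 248197*F/669 (l(F) = (F² + 371*F) + (F + F)/(3 - 672) = (F² + 371*F) + (2*F)/(-669) = (F² + 371*F) + (2*F)*(-1/669) = (F² + 371*F) - 2*F/669 = F² + 248197*F/669)
(l(-795) - 4935200)*(n(571, -1833) - 4084989) = ((1/669)*(-795)*(248197 + 669*(-795)) - 4935200)*(379 - 4084989) = ((1/669)*(-795)*(248197 - 531855) - 4935200)*(-4084610) = ((1/669)*(-795)*(-283658) - 4935200)*(-4084610) = (75169370/223 - 4935200)*(-4084610) = -1025380230/223*(-4084610) = 4188278341260300/223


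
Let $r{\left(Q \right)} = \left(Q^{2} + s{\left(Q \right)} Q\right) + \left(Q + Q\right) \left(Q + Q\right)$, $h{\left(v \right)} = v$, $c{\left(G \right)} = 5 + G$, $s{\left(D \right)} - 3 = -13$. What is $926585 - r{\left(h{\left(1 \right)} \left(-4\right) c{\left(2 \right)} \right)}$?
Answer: $922385$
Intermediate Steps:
$s{\left(D \right)} = -10$ ($s{\left(D \right)} = 3 - 13 = -10$)
$r{\left(Q \right)} = - 10 Q + 5 Q^{2}$ ($r{\left(Q \right)} = \left(Q^{2} - 10 Q\right) + \left(Q + Q\right) \left(Q + Q\right) = \left(Q^{2} - 10 Q\right) + 2 Q 2 Q = \left(Q^{2} - 10 Q\right) + 4 Q^{2} = - 10 Q + 5 Q^{2}$)
$926585 - r{\left(h{\left(1 \right)} \left(-4\right) c{\left(2 \right)} \right)} = 926585 - 5 \cdot 1 \left(-4\right) \left(5 + 2\right) \left(-2 + 1 \left(-4\right) \left(5 + 2\right)\right) = 926585 - 5 \left(\left(-4\right) 7\right) \left(-2 - 28\right) = 926585 - 5 \left(-28\right) \left(-2 - 28\right) = 926585 - 5 \left(-28\right) \left(-30\right) = 926585 - 4200 = 922385$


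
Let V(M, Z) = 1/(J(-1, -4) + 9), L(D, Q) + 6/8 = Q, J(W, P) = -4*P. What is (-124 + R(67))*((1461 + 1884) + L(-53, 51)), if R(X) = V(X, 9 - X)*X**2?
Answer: 18864009/100 ≈ 1.8864e+5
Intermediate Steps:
L(D, Q) = -3/4 + Q
V(M, Z) = 1/25 (V(M, Z) = 1/(-4*(-4) + 9) = 1/(16 + 9) = 1/25)
R(X) = X**2/25
(-124 + R(67))*((1461 + 1884) + L(-53, 51)) = (-124 + (1/25)*67**2)*((1461 + 1884) + (-3/4 + 51)) = (-124 + (1/25)*4489)*(3345 + 201/4) = (-124 + 4489/25)*(13581/4) = (1389/25)*(13581/4) = 18864009/100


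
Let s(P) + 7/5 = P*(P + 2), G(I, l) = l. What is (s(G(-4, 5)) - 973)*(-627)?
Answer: 2945019/5 ≈ 5.8900e+5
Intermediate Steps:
s(P) = -7/5 + P*(2 + P) (s(P) = -7/5 + P*(P + 2) = -7/5 + P*(2 + P))
(s(G(-4, 5)) - 973)*(-627) = ((-7/5 + 5² + 2*5) - 973)*(-627) = ((-7/5 + 25 + 10) - 973)*(-627) = (168/5 - 973)*(-627) = -4697/5*(-627) = 2945019/5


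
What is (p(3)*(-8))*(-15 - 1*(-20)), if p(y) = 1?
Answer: -40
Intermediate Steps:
(p(3)*(-8))*(-15 - 1*(-20)) = (1*(-8))*(-15 - 1*(-20)) = -8*(-15 + 20) = -8*5 = -40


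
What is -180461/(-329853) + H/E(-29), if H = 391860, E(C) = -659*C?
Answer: 132704986751/6303820683 ≈ 21.052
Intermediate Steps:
-180461/(-329853) + H/E(-29) = -180461/(-329853) + 391860/((-659*(-29))) = -180461*(-1/329853) + 391860/19111 = 180461/329853 + 391860*(1/19111) = 180461/329853 + 391860/19111 = 132704986751/6303820683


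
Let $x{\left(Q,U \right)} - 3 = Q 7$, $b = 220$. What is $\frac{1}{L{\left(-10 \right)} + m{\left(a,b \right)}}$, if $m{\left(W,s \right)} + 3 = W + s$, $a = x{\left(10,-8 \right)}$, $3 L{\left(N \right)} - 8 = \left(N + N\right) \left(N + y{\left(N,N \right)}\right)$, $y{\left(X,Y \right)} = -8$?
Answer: $\frac{3}{1238} \approx 0.0024233$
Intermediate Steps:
$L{\left(N \right)} = \frac{8}{3} + \frac{2 N \left(-8 + N\right)}{3}$ ($L{\left(N \right)} = \frac{8}{3} + \frac{\left(N + N\right) \left(N - 8\right)}{3} = \frac{8}{3} + \frac{2 N \left(-8 + N\right)}{3}$)
$x{\left(Q,U \right)} = 3 + 7 Q$ ($x{\left(Q,U \right)} = 3 + Q 7 = 3 + 7 Q$)
$a = 73$ ($a = 3 + 7 \cdot 10 = 3 + 70 = 73$)
$m{\left(W,s \right)} = -3 + W + s$ ($m{\left(W,s \right)} = -3 + \left(W + s\right) = -3 + W + s$)
$\frac{1}{L{\left(-10 \right)} + m{\left(a,b \right)}} = \frac{1}{\left(\frac{8}{3} - - \frac{160}{3} + \frac{2 \left(-10\right)^{2}}{3}\right) + \left(-3 + 73 + 220\right)} = \frac{1}{\left(\frac{8}{3} + \frac{160}{3} + \frac{2}{3} \cdot 100\right) + 290} = \frac{1}{\left(\frac{8}{3} + \frac{160}{3} + \frac{200}{3}\right) + 290} = \frac{1}{\frac{368}{3} + 290} = \frac{1}{\frac{1238}{3}} = \frac{3}{1238}$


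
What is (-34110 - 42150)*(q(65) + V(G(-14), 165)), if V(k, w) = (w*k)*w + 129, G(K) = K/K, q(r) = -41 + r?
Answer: -2087846280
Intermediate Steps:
G(K) = 1
V(k, w) = 129 + k*w² (V(k, w) = (k*w)*w + 129 = k*w² + 129 = 129 + k*w²)
(-34110 - 42150)*(q(65) + V(G(-14), 165)) = (-34110 - 42150)*((-41 + 65) + (129 + 1*165²)) = -76260*(24 + (129 + 1*27225)) = -76260*(24 + (129 + 27225)) = -76260*(24 + 27354) = -76260*27378 = -2087846280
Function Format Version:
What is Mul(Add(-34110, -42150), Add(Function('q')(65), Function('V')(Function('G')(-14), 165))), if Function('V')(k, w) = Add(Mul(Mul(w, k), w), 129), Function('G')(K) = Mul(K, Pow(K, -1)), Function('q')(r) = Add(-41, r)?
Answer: -2087846280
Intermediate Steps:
Function('G')(K) = 1
Function('V')(k, w) = Add(129, Mul(k, Pow(w, 2))) (Function('V')(k, w) = Add(Mul(Mul(k, w), w), 129) = Add(Mul(k, Pow(w, 2)), 129) = Add(129, Mul(k, Pow(w, 2))))
Mul(Add(-34110, -42150), Add(Function('q')(65), Function('V')(Function('G')(-14), 165))) = Mul(Add(-34110, -42150), Add(Add(-41, 65), Add(129, Mul(1, Pow(165, 2))))) = Mul(-76260, Add(24, Add(129, Mul(1, 27225)))) = Mul(-76260, Add(24, Add(129, 27225))) = Mul(-76260, Add(24, 27354)) = Mul(-76260, 27378) = -2087846280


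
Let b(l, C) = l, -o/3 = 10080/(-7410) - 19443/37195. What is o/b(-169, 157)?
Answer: -51899823/1552630885 ≈ -0.033427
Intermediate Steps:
o = 51899823/9187165 (o = -3*(10080/(-7410) - 19443/37195) = -3*(10080*(-1/7410) - 19443*1/37195) = -3*(-336/247 - 19443/37195) = -3*(-17299941/9187165) = 51899823/9187165 ≈ 5.6492)
o/b(-169, 157) = (51899823/9187165)/(-169) = (51899823/9187165)*(-1/169) = -51899823/1552630885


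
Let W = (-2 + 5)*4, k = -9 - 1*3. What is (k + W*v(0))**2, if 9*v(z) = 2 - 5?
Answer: 256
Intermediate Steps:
v(z) = -1/3 (v(z) = (2 - 5)/9 = (1/9)*(-3) = -1/3)
k = -12 (k = -9 - 3 = -12)
W = 12 (W = 3*4 = 12)
(k + W*v(0))**2 = (-12 + 12*(-1/3))**2 = (-12 - 4)**2 = (-16)**2 = 256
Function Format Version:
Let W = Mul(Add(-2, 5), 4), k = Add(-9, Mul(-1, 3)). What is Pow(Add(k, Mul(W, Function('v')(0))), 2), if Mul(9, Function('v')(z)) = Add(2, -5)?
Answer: 256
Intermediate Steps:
Function('v')(z) = Rational(-1, 3) (Function('v')(z) = Mul(Rational(1, 9), Add(2, -5)) = Mul(Rational(1, 9), -3) = Rational(-1, 3))
k = -12 (k = Add(-9, -3) = -12)
W = 12 (W = Mul(3, 4) = 12)
Pow(Add(k, Mul(W, Function('v')(0))), 2) = Pow(Add(-12, Mul(12, Rational(-1, 3))), 2) = Pow(Add(-12, -4), 2) = Pow(-16, 2) = 256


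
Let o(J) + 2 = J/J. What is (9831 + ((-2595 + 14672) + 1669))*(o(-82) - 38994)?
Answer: -919385115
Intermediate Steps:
o(J) = -1 (o(J) = -2 + J/J = -2 + 1 = -1)
(9831 + ((-2595 + 14672) + 1669))*(o(-82) - 38994) = (9831 + ((-2595 + 14672) + 1669))*(-1 - 38994) = (9831 + (12077 + 1669))*(-38995) = (9831 + 13746)*(-38995) = 23577*(-38995) = -919385115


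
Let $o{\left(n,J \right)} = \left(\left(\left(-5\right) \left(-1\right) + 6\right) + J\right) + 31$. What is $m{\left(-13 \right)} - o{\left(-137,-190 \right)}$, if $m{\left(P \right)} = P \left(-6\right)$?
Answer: $226$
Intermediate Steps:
$o{\left(n,J \right)} = 42 + J$ ($o{\left(n,J \right)} = \left(\left(5 + 6\right) + J\right) + 31 = \left(11 + J\right) + 31 = 42 + J$)
$m{\left(P \right)} = - 6 P$
$m{\left(-13 \right)} - o{\left(-137,-190 \right)} = \left(-6\right) \left(-13\right) - \left(42 - 190\right) = 78 - -148 = 78 + 148 = 226$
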